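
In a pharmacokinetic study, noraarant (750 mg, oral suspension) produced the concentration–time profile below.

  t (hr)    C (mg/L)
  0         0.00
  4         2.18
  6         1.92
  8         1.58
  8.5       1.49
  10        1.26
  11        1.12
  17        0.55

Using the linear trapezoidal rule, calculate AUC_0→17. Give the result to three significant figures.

Trapezoidal AUC_0→17:
  [0→4]: (0.00+2.18)/2 × 4 = 4.36
  [4→6]: (2.18+1.92)/2 × 2 = 4.1
  [6→8]: (1.92+1.58)/2 × 2 = 3.5
  [8→8.5]: (1.58+1.49)/2 × 0.5 = 0.7675
  [8.5→10]: (1.49+1.26)/2 × 1.5 = 2.0625
  [10→11]: (1.26+1.12)/2 × 1 = 1.19
  [11→17]: (1.12+0.55)/2 × 6 = 5.01
  Sum = 20.99 mg/L·hr

AUC = 21.0 mg/L·hr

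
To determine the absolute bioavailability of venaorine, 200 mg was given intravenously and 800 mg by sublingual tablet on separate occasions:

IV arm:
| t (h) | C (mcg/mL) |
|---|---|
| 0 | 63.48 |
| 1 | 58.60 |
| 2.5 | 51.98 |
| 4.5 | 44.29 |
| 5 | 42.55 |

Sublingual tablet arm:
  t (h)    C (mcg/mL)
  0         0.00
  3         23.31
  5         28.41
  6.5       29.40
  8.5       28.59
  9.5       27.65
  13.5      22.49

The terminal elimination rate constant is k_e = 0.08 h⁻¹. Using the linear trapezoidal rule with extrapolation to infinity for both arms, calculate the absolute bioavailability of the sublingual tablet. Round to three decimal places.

Trapezoidal AUC_0→5 (IV):
  [0→1]: (63.48+58.60)/2 × 1 = 61.04
  [1→2.5]: (58.60+51.98)/2 × 1.5 = 82.935
  [2.5→4.5]: (51.98+44.29)/2 × 2 = 96.27
  [4.5→5]: (44.29+42.55)/2 × 0.5 = 21.71
  Sum = 261.955 mcg/mL·h
IV tail: 42.55/0.08 = 531.875; AUC_iv,0→∞ = 261.955 + 531.875 = 793.83 mcg/mL·h
Trapezoidal AUC_0→13.5 (sublingual tablet):
  [0→3]: (0.00+23.31)/2 × 3 = 34.965
  [3→5]: (23.31+28.41)/2 × 2 = 51.72
  [5→6.5]: (28.41+29.40)/2 × 1.5 = 43.3575
  [6.5→8.5]: (29.40+28.59)/2 × 2 = 57.99
  [8.5→9.5]: (28.59+27.65)/2 × 1 = 28.12
  [9.5→13.5]: (27.65+22.49)/2 × 4 = 100.28
  Sum = 316.4325 mcg/mL·h
sublingual tablet tail: 22.49/0.08 = 281.125; AUC_ev,0→∞ = 316.4325 + 281.125 = 597.5575 mcg/mL·h
F = (AUC_ev/D_ev)/(AUC_iv/D_iv) = (597.5575/800)/(793.83/200) = 0.746947/3.96915 = 0.1882

F = 0.188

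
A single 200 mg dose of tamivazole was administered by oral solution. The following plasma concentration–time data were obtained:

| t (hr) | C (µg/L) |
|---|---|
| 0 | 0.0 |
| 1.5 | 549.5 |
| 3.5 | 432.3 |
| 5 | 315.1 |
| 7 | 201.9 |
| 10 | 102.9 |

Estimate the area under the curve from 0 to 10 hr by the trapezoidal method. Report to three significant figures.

AUC = 2930 µg/L·hr

Trapezoidal AUC_0→10:
  [0→1.5]: (0.0+549.5)/2 × 1.5 = 412.125
  [1.5→3.5]: (549.5+432.3)/2 × 2 = 981.8
  [3.5→5]: (432.3+315.1)/2 × 1.5 = 560.55
  [5→7]: (315.1+201.9)/2 × 2 = 517.0
  [7→10]: (201.9+102.9)/2 × 3 = 457.2
  Sum = 2928.675 µg/L·hr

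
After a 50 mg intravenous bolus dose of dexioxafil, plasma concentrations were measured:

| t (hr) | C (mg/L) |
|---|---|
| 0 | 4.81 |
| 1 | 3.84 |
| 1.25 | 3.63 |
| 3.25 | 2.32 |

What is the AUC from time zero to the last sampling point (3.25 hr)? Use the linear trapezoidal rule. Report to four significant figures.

Trapezoidal AUC_0→3.25:
  [0→1]: (4.81+3.84)/2 × 1 = 4.325
  [1→1.25]: (3.84+3.63)/2 × 0.25 = 0.93375
  [1.25→3.25]: (3.63+2.32)/2 × 2 = 5.95
  Sum = 11.20875 mg/L·hr

AUC = 11.21 mg/L·hr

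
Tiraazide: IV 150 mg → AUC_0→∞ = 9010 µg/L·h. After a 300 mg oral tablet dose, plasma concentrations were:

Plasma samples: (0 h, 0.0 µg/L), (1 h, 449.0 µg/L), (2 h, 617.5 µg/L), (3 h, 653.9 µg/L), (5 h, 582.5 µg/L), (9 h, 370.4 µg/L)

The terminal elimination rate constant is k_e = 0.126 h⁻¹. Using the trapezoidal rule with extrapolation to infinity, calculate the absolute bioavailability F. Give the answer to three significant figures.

Trapezoidal AUC_0→9 (oral tablet):
  [0→1]: (0.0+449.0)/2 × 1 = 224.5
  [1→2]: (449.0+617.5)/2 × 1 = 533.25
  [2→3]: (617.5+653.9)/2 × 1 = 635.7
  [3→5]: (653.9+582.5)/2 × 2 = 1236.4
  [5→9]: (582.5+370.4)/2 × 4 = 1905.8
  Sum = 4535.65 µg/L·h
Tail: C_last/k_e = 370.4/0.126 = 2939.683
AUC_0→∞ (oral tablet) = 4535.65 + 2939.683 = 7475.333 µg/L·h
F = (AUC_ev/D_ev)/(AUC_iv/D_iv) = (7475.333/300)/(9010/150) = 24.9178/60.0667 = 0.4148

F = 0.415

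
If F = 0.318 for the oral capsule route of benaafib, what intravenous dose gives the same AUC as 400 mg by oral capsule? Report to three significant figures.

D_iv = 127 mg

Systemic exposure from an extravascular dose = F × D_ev, so the equivalent IV dose is F × D_ev.
D_iv = F × D_ev = 0.318 × 400 = 127.2 mg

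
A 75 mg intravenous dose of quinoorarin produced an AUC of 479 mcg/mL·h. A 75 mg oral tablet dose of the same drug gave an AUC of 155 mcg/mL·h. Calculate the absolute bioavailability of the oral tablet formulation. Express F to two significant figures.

F = (AUC_ev / D_ev) / (AUC_iv / D_iv)
  = (155/75) / (479/75)
  = 2.06667 / 6.38667 = 0.3236

F = 0.32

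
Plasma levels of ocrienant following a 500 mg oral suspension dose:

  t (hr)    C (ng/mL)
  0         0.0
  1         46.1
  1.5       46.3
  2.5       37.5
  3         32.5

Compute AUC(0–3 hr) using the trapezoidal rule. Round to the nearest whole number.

AUC = 106 ng/mL·hr

Trapezoidal AUC_0→3:
  [0→1]: (0.0+46.1)/2 × 1 = 23.05
  [1→1.5]: (46.1+46.3)/2 × 0.5 = 23.1
  [1.5→2.5]: (46.3+37.5)/2 × 1 = 41.9
  [2.5→3]: (37.5+32.5)/2 × 0.5 = 17.5
  Sum = 105.55 ng/mL·hr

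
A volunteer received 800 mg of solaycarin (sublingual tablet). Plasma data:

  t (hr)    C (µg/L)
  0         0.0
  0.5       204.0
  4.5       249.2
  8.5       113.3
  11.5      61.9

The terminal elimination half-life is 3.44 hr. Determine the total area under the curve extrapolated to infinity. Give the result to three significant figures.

Trapezoidal AUC_0→11.5:
  [0→0.5]: (0.0+204.0)/2 × 0.5 = 51.0
  [0.5→4.5]: (204.0+249.2)/2 × 4 = 906.4
  [4.5→8.5]: (249.2+113.3)/2 × 4 = 725.0
  [8.5→11.5]: (113.3+61.9)/2 × 3 = 262.8
  Sum = 1945.2 µg/L·hr
k_e = ln2 / t½ = 0.693147 / 3.44 = 0.2015 hr^-1
Extrapolated tail: C_last / k_e = 61.9 / 0.2015 = 307.196
AUC_0→∞ = 1945.2 + 307.196 = 2252.396 µg/L·hr

AUC = 2250 µg/L·hr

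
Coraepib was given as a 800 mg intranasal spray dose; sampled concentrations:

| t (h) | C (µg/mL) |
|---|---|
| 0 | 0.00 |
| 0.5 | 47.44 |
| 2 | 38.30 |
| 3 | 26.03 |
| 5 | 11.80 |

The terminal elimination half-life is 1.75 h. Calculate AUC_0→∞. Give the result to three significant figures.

AUC = 176 µg/mL·h

Trapezoidal AUC_0→5:
  [0→0.5]: (0.00+47.44)/2 × 0.5 = 11.86
  [0.5→2]: (47.44+38.30)/2 × 1.5 = 64.305
  [2→3]: (38.30+26.03)/2 × 1 = 32.165
  [3→5]: (26.03+11.80)/2 × 2 = 37.83
  Sum = 146.16 µg/mL·h
k_e = ln2 / t½ = 0.693147 / 1.75 = 0.3961 h^-1
Extrapolated tail: C_last / k_e = 11.80 / 0.3961 = 29.790
AUC_0→∞ = 146.16 + 29.790 = 175.95 µg/mL·h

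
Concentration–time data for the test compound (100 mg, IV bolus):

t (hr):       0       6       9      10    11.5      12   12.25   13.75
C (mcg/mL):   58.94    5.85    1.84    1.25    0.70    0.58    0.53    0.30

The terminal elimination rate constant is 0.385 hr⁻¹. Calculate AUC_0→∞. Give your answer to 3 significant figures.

Trapezoidal AUC_0→13.75:
  [0→6]: (58.94+5.85)/2 × 6 = 194.37
  [6→9]: (5.85+1.84)/2 × 3 = 11.535
  [9→10]: (1.84+1.25)/2 × 1 = 1.545
  [10→11.5]: (1.25+0.70)/2 × 1.5 = 1.4625
  [11.5→12]: (0.70+0.58)/2 × 0.5 = 0.32
  [12→12.25]: (0.58+0.53)/2 × 0.25 = 0.13875
  [12.25→13.75]: (0.53+0.30)/2 × 1.5 = 0.6225
  Sum = 209.99375 mcg/mL·hr
Extrapolated tail: C_last / k_e = 0.30 / 0.385 = 0.779
AUC_0→∞ = 209.99375 + 0.779 = 210.77275 mcg/mL·hr

AUC = 211 mcg/mL·hr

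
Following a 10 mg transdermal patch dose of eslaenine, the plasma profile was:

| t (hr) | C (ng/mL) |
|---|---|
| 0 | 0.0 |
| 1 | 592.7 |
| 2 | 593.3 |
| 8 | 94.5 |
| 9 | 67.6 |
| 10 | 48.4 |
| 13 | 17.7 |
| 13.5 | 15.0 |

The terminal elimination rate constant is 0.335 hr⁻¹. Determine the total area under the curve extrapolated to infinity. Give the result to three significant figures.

AUC = 3240 ng/mL·hr

Trapezoidal AUC_0→13.5:
  [0→1]: (0.0+592.7)/2 × 1 = 296.35
  [1→2]: (592.7+593.3)/2 × 1 = 593.0
  [2→8]: (593.3+94.5)/2 × 6 = 2063.4
  [8→9]: (94.5+67.6)/2 × 1 = 81.05
  [9→10]: (67.6+48.4)/2 × 1 = 58.0
  [10→13]: (48.4+17.7)/2 × 3 = 99.15
  [13→13.5]: (17.7+15.0)/2 × 0.5 = 8.175
  Sum = 3199.125 ng/mL·hr
Extrapolated tail: C_last / k_e = 15.0 / 0.335 = 44.776
AUC_0→∞ = 3199.125 + 44.776 = 3243.901 ng/mL·hr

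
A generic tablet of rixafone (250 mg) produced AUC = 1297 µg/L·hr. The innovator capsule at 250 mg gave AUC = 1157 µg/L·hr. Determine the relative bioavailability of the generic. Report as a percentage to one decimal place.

F_rel = (AUC_test/D_test) / (AUC_ref/D_ref)
      = (1297/250) / (1157/250)
      = 5.188 / 4.628 = 1.1210 = 112.10%

F_rel = 112.1%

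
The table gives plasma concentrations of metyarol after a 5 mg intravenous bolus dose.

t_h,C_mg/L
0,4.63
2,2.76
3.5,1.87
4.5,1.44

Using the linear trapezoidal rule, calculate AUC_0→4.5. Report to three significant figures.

AUC = 12.5 mg/L·h

Trapezoidal AUC_0→4.5:
  [0→2]: (4.63+2.76)/2 × 2 = 7.39
  [2→3.5]: (2.76+1.87)/2 × 1.5 = 3.4725
  [3.5→4.5]: (1.87+1.44)/2 × 1 = 1.655
  Sum = 12.5175 mg/L·h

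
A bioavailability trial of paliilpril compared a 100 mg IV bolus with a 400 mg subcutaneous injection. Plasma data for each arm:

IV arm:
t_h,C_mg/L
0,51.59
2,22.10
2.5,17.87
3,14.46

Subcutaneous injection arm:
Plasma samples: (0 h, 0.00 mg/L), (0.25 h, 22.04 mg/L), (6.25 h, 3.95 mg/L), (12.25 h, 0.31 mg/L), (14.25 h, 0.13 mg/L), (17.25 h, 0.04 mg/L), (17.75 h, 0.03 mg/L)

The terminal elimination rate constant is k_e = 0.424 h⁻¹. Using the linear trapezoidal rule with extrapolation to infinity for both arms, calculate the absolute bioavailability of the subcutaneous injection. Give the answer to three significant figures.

F = 0.187

Trapezoidal AUC_0→3 (IV):
  [0→2]: (51.59+22.10)/2 × 2 = 73.69
  [2→2.5]: (22.10+17.87)/2 × 0.5 = 9.9925
  [2.5→3]: (17.87+14.46)/2 × 0.5 = 8.0825
  Sum = 91.765 mg/L·h
IV tail: 14.46/0.424 = 34.104; AUC_iv,0→∞ = 91.765 + 34.104 = 125.869 mg/L·h
Trapezoidal AUC_0→17.75 (subcutaneous injection):
  [0→0.25]: (0.00+22.04)/2 × 0.25 = 2.755
  [0.25→6.25]: (22.04+3.95)/2 × 6 = 77.97
  [6.25→12.25]: (3.95+0.31)/2 × 6 = 12.78
  [12.25→14.25]: (0.31+0.13)/2 × 2 = 0.44
  [14.25→17.25]: (0.13+0.04)/2 × 3 = 0.255
  [17.25→17.75]: (0.04+0.03)/2 × 0.5 = 0.0175
  Sum = 94.2175 mg/L·h
subcutaneous injection tail: 0.03/0.424 = 0.071; AUC_ev,0→∞ = 94.2175 + 0.071 = 94.2885 mg/L·h
F = (AUC_ev/D_ev)/(AUC_iv/D_iv) = (94.2885/400)/(125.869/100) = 0.23572125/1.25869 = 0.1873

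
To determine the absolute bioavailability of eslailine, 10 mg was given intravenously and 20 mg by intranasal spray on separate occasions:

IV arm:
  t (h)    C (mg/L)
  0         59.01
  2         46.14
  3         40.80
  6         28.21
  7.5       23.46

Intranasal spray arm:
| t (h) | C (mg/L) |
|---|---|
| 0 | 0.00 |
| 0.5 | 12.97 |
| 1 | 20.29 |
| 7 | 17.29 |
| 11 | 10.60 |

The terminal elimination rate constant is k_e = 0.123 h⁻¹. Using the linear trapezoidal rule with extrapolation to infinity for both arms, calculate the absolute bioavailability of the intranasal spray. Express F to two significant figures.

Trapezoidal AUC_0→7.5 (IV):
  [0→2]: (59.01+46.14)/2 × 2 = 105.15
  [2→3]: (46.14+40.80)/2 × 1 = 43.47
  [3→6]: (40.80+28.21)/2 × 3 = 103.515
  [6→7.5]: (28.21+23.46)/2 × 1.5 = 38.7525
  Sum = 290.8875 mg/L·h
IV tail: 23.46/0.123 = 190.732; AUC_iv,0→∞ = 290.8875 + 190.732 = 481.6195 mg/L·h
Trapezoidal AUC_0→11 (intranasal spray):
  [0→0.5]: (0.00+12.97)/2 × 0.5 = 3.2425
  [0.5→1]: (12.97+20.29)/2 × 0.5 = 8.315
  [1→7]: (20.29+17.29)/2 × 6 = 112.74
  [7→11]: (17.29+10.60)/2 × 4 = 55.78
  Sum = 180.0775 mg/L·h
intranasal spray tail: 10.60/0.123 = 86.179; AUC_ev,0→∞ = 180.0775 + 86.179 = 266.2565 mg/L·h
F = (AUC_ev/D_ev)/(AUC_iv/D_iv) = (266.2565/20)/(481.6195/10) = 13.312825/48.16195 = 0.2764

F = 0.28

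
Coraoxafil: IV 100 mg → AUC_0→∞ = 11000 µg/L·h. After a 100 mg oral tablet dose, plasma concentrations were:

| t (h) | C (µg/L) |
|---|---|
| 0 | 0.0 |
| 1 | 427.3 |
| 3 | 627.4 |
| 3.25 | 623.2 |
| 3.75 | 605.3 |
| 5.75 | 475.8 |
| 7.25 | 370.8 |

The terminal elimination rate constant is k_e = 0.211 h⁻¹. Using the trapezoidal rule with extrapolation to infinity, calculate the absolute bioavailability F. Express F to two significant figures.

F = 0.47

Trapezoidal AUC_0→7.25 (oral tablet):
  [0→1]: (0.0+427.3)/2 × 1 = 213.65
  [1→3]: (427.3+627.4)/2 × 2 = 1054.7
  [3→3.25]: (627.4+623.2)/2 × 0.25 = 156.325
  [3.25→3.75]: (623.2+605.3)/2 × 0.5 = 307.125
  [3.75→5.75]: (605.3+475.8)/2 × 2 = 1081.1
  [5.75→7.25]: (475.8+370.8)/2 × 1.5 = 634.95
  Sum = 3447.85 µg/L·h
Tail: C_last/k_e = 370.8/0.211 = 1757.346
AUC_0→∞ (oral tablet) = 3447.85 + 1757.346 = 5205.196 µg/L·h
F = (AUC_ev/D_ev)/(AUC_iv/D_iv) = (5205.196/100)/(11000/100) = 52.05196/110 = 0.4732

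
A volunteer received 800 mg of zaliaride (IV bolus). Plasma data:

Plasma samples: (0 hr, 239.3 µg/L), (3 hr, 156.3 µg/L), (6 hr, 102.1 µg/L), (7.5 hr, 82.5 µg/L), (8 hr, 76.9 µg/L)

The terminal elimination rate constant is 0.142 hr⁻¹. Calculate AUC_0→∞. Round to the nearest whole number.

AUC = 1701 µg/L·hr

Trapezoidal AUC_0→8:
  [0→3]: (239.3+156.3)/2 × 3 = 593.4
  [3→6]: (156.3+102.1)/2 × 3 = 387.6
  [6→7.5]: (102.1+82.5)/2 × 1.5 = 138.45
  [7.5→8]: (82.5+76.9)/2 × 0.5 = 39.85
  Sum = 1159.3 µg/L·hr
Extrapolated tail: C_last / k_e = 76.9 / 0.142 = 541.549
AUC_0→∞ = 1159.3 + 541.549 = 1700.849 µg/L·hr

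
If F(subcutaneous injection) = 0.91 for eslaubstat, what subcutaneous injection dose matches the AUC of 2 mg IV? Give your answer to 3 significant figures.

D_subcutaneous = 2.20 mg

For equal systemic exposure: F × D_ev = D_iv
D_ev = D_iv / F = 2 / 0.91 = 2.1978 mg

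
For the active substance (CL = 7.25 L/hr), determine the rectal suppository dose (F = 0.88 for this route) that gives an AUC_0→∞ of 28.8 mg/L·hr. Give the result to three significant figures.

Dose = CL × AUC_0→∞ / F
     = 7.25 × 28.8 / 0.88 = 237.273 mg

Dose = 237 mg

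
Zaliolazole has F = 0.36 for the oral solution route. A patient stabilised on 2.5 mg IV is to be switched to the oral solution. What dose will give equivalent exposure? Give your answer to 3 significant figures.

For equal systemic exposure: F × D_ev = D_iv
D_ev = D_iv / F = 2.5 / 0.36 = 6.94444 mg

D_oral = 6.94 mg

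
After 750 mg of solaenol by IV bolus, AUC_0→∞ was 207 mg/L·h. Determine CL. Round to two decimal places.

CL = 3.62 L/h

CL = Dose_iv / AUC_0→∞
   = 750 / 207 = 3.62319 L/h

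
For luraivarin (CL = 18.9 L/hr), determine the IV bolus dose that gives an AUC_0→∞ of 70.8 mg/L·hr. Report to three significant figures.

Dose = 1340 mg

Dose_iv = CL × AUC_0→∞
     = 18.9 × 70.8 = 1338.12 mg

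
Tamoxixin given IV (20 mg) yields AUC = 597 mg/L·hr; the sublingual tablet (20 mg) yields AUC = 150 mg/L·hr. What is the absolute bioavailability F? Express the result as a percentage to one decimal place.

F = 25.1%

F = (AUC_ev / D_ev) / (AUC_iv / D_iv)
  = (150/20) / (597/20)
  = 7.5 / 29.85 = 0.2513
  = 25.13%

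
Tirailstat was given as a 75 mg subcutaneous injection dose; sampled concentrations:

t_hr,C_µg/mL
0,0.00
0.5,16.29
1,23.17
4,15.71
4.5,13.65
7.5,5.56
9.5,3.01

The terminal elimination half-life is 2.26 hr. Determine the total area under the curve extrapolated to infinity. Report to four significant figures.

AUC = 126.8 µg/mL·hr

Trapezoidal AUC_0→9.5:
  [0→0.5]: (0.00+16.29)/2 × 0.5 = 4.0725
  [0.5→1]: (16.29+23.17)/2 × 0.5 = 9.865
  [1→4]: (23.17+15.71)/2 × 3 = 58.32
  [4→4.5]: (15.71+13.65)/2 × 0.5 = 7.34
  [4.5→7.5]: (13.65+5.56)/2 × 3 = 28.815
  [7.5→9.5]: (5.56+3.01)/2 × 2 = 8.57
  Sum = 116.9825 µg/mL·hr
k_e = ln2 / t½ = 0.693147 / 2.26 = 0.3067 hr^-1
Extrapolated tail: C_last / k_e = 3.01 / 0.3067 = 9.814
AUC_0→∞ = 116.9825 + 9.814 = 126.7965 µg/mL·hr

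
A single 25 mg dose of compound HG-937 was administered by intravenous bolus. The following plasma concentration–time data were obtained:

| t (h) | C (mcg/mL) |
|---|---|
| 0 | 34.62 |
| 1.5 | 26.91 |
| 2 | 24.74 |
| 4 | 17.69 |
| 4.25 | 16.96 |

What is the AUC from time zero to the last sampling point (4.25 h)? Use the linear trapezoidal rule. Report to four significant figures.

Trapezoidal AUC_0→4.25:
  [0→1.5]: (34.62+26.91)/2 × 1.5 = 46.1475
  [1.5→2]: (26.91+24.74)/2 × 0.5 = 12.9125
  [2→4]: (24.74+17.69)/2 × 2 = 42.43
  [4→4.25]: (17.69+16.96)/2 × 0.25 = 4.33125
  Sum = 105.82125 mcg/mL·h

AUC = 105.8 mcg/mL·h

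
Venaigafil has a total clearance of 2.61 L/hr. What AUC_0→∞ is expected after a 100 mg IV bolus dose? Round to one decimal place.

AUC_0→∞ = Dose_iv / CL
        = 100 / 2.61 = 38.3142 mg/L·hr

AUC = 38.3 mg/L·hr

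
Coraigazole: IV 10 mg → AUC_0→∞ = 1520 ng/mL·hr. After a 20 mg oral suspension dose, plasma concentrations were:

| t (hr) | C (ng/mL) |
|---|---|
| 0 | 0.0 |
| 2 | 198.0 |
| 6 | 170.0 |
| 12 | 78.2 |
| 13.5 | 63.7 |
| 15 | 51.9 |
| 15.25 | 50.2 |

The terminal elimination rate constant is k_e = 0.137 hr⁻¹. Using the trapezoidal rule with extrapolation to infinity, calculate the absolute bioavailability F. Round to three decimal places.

Trapezoidal AUC_0→15.25 (oral suspension):
  [0→2]: (0.0+198.0)/2 × 2 = 198.0
  [2→6]: (198.0+170.0)/2 × 4 = 736.0
  [6→12]: (170.0+78.2)/2 × 6 = 744.6
  [12→13.5]: (78.2+63.7)/2 × 1.5 = 106.425
  [13.5→15]: (63.7+51.9)/2 × 1.5 = 86.7
  [15→15.25]: (51.9+50.2)/2 × 0.25 = 12.7625
  Sum = 1884.4875 ng/mL·hr
Tail: C_last/k_e = 50.2/0.137 = 366.423
AUC_0→∞ (oral suspension) = 1884.4875 + 366.423 = 2250.9105 ng/mL·hr
F = (AUC_ev/D_ev)/(AUC_iv/D_iv) = (2250.9105/20)/(1520/10) = 112.546/152 = 0.7404

F = 0.740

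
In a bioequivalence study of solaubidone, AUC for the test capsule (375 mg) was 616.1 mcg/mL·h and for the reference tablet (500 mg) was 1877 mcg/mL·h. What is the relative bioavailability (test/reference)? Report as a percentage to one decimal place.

F_rel = (AUC_test/D_test) / (AUC_ref/D_ref)
      = (616.1/375) / (1877/500)
      = 1.64293 / 3.754 = 0.4376 = 43.76%

F_rel = 43.8%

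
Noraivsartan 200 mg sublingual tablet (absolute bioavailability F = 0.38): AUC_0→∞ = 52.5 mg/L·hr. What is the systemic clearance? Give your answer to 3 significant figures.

CL = 1.45 L/hr

CL = F × Dose / AUC_0→∞
   = 0.38 × 200 / 52.5 = 1.44762 L/hr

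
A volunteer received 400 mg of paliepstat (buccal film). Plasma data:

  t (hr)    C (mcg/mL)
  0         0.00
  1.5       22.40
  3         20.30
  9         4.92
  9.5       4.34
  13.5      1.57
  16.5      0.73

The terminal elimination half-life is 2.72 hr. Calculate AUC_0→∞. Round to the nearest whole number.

Trapezoidal AUC_0→16.5:
  [0→1.5]: (0.00+22.40)/2 × 1.5 = 16.8
  [1.5→3]: (22.40+20.30)/2 × 1.5 = 32.025
  [3→9]: (20.30+4.92)/2 × 6 = 75.66
  [9→9.5]: (4.92+4.34)/2 × 0.5 = 2.315
  [9.5→13.5]: (4.34+1.57)/2 × 4 = 11.82
  [13.5→16.5]: (1.57+0.73)/2 × 3 = 3.45
  Sum = 142.07 mcg/mL·hr
k_e = ln2 / t½ = 0.693147 / 2.72 = 0.2548 hr^-1
Extrapolated tail: C_last / k_e = 0.73 / 0.2548 = 2.865
AUC_0→∞ = 142.07 + 2.865 = 144.935 mcg/mL·hr

AUC = 145 mcg/mL·hr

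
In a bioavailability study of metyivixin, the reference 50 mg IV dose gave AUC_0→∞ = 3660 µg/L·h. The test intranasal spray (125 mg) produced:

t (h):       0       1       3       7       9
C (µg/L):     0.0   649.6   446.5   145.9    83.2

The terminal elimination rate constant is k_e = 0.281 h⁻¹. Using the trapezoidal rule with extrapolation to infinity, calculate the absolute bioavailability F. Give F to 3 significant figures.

F = 0.342

Trapezoidal AUC_0→9 (intranasal spray):
  [0→1]: (0.0+649.6)/2 × 1 = 324.8
  [1→3]: (649.6+446.5)/2 × 2 = 1096.1
  [3→7]: (446.5+145.9)/2 × 4 = 1184.8
  [7→9]: (145.9+83.2)/2 × 2 = 229.1
  Sum = 2834.8 µg/L·h
Tail: C_last/k_e = 83.2/0.281 = 296.085
AUC_0→∞ (intranasal spray) = 2834.8 + 296.085 = 3130.885 µg/L·h
F = (AUC_ev/D_ev)/(AUC_iv/D_iv) = (3130.885/125)/(3660/50) = 25.04708/73.2 = 0.3422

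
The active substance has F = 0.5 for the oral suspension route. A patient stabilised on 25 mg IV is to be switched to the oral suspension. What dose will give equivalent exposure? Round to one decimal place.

For equal systemic exposure: F × D_ev = D_iv
D_ev = D_iv / F = 25 / 0.5 = 50 mg

D_oral = 50.0 mg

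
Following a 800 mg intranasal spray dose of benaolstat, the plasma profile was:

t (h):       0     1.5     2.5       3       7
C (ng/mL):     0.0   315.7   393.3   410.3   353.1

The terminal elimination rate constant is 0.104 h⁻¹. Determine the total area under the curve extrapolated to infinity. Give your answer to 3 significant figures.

Trapezoidal AUC_0→7:
  [0→1.5]: (0.0+315.7)/2 × 1.5 = 236.775
  [1.5→2.5]: (315.7+393.3)/2 × 1 = 354.5
  [2.5→3]: (393.3+410.3)/2 × 0.5 = 200.9
  [3→7]: (410.3+353.1)/2 × 4 = 1526.8
  Sum = 2318.975 ng/mL·h
Extrapolated tail: C_last / k_e = 353.1 / 0.104 = 3395.192
AUC_0→∞ = 2318.975 + 3395.192 = 5714.167 ng/mL·h

AUC = 5710 ng/mL·h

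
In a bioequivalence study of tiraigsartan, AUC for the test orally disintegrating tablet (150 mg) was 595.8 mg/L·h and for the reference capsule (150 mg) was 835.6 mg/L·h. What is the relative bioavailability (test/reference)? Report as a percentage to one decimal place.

F_rel = (AUC_test/D_test) / (AUC_ref/D_ref)
      = (595.8/150) / (835.6/150)
      = 3.972 / 5.57067 = 0.7130 = 71.30%

F_rel = 71.3%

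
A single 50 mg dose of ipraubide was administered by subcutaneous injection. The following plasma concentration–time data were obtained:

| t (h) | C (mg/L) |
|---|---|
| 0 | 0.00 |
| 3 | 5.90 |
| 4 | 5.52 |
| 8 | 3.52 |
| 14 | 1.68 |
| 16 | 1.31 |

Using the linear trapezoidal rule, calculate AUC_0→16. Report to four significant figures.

Trapezoidal AUC_0→16:
  [0→3]: (0.00+5.90)/2 × 3 = 8.85
  [3→4]: (5.90+5.52)/2 × 1 = 5.71
  [4→8]: (5.52+3.52)/2 × 4 = 18.08
  [8→14]: (3.52+1.68)/2 × 6 = 15.6
  [14→16]: (1.68+1.31)/2 × 2 = 2.99
  Sum = 51.23 mg/L·h

AUC = 51.23 mg/L·h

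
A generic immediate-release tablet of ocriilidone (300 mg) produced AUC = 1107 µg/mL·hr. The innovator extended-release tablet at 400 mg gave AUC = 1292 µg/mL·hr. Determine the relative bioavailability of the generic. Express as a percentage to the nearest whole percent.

F_rel = (AUC_test/D_test) / (AUC_ref/D_ref)
      = (1107/300) / (1292/400)
      = 3.69 / 3.23 = 1.1424 = 114.24%

F_rel = 114%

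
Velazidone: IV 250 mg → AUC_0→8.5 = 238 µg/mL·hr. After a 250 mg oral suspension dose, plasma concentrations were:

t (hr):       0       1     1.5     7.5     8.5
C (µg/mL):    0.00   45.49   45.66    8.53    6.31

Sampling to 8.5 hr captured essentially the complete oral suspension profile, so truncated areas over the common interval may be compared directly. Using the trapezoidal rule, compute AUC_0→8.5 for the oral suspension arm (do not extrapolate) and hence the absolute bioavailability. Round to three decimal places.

Trapezoidal AUC_0→8.5 (oral suspension):
  [0→1]: (0.00+45.49)/2 × 1 = 22.745
  [1→1.5]: (45.49+45.66)/2 × 0.5 = 22.7875
  [1.5→7.5]: (45.66+8.53)/2 × 6 = 162.57
  [7.5→8.5]: (8.53+6.31)/2 × 1 = 7.42
  Sum = 215.5225 µg/mL·hr
F = (AUC_ev/D_ev)/(AUC_iv/D_iv) = (215.5225/250)/(238/250) = 0.86209/0.952 = 0.9056

F = 0.906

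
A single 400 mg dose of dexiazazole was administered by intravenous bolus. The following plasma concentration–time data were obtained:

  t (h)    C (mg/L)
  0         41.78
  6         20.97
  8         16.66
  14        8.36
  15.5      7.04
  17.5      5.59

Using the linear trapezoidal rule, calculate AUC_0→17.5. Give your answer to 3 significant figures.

AUC = 325 mg/L·h

Trapezoidal AUC_0→17.5:
  [0→6]: (41.78+20.97)/2 × 6 = 188.25
  [6→8]: (20.97+16.66)/2 × 2 = 37.63
  [8→14]: (16.66+8.36)/2 × 6 = 75.06
  [14→15.5]: (8.36+7.04)/2 × 1.5 = 11.55
  [15.5→17.5]: (7.04+5.59)/2 × 2 = 12.63
  Sum = 325.12 mg/L·h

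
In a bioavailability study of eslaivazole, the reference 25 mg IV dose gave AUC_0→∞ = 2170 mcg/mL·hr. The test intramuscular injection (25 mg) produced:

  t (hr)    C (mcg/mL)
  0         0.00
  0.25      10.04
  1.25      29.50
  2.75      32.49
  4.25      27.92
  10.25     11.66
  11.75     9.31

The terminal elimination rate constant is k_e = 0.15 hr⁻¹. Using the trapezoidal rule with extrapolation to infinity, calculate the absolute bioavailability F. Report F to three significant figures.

F = 0.143

Trapezoidal AUC_0→11.75 (intramuscular injection):
  [0→0.25]: (0.00+10.04)/2 × 0.25 = 1.255
  [0.25→1.25]: (10.04+29.50)/2 × 1 = 19.77
  [1.25→2.75]: (29.50+32.49)/2 × 1.5 = 46.4925
  [2.75→4.25]: (32.49+27.92)/2 × 1.5 = 45.3075
  [4.25→10.25]: (27.92+11.66)/2 × 6 = 118.74
  [10.25→11.75]: (11.66+9.31)/2 × 1.5 = 15.7275
  Sum = 247.2925 mcg/mL·hr
Tail: C_last/k_e = 9.31/0.15 = 62.067
AUC_0→∞ (intramuscular injection) = 247.2925 + 62.067 = 309.3595 mcg/mL·hr
F = (AUC_ev/D_ev)/(AUC_iv/D_iv) = (309.3595/25)/(2170/25) = 12.37438/86.8 = 0.1426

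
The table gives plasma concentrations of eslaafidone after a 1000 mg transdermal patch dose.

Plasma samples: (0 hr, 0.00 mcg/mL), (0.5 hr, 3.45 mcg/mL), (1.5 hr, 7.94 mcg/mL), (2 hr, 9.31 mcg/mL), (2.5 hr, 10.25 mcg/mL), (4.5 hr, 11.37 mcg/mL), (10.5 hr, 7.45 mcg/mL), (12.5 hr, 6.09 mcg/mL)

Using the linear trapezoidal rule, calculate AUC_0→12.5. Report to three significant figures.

Trapezoidal AUC_0→12.5:
  [0→0.5]: (0.00+3.45)/2 × 0.5 = 0.8625
  [0.5→1.5]: (3.45+7.94)/2 × 1 = 5.695
  [1.5→2]: (7.94+9.31)/2 × 0.5 = 4.3125
  [2→2.5]: (9.31+10.25)/2 × 0.5 = 4.89
  [2.5→4.5]: (10.25+11.37)/2 × 2 = 21.62
  [4.5→10.5]: (11.37+7.45)/2 × 6 = 56.46
  [10.5→12.5]: (7.45+6.09)/2 × 2 = 13.54
  Sum = 107.38 mcg/mL·hr

AUC = 107 mcg/mL·hr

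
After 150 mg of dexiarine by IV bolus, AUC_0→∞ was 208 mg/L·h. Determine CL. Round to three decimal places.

CL = 0.721 L/h

CL = Dose_iv / AUC_0→∞
   = 150 / 208 = 0.721154 L/h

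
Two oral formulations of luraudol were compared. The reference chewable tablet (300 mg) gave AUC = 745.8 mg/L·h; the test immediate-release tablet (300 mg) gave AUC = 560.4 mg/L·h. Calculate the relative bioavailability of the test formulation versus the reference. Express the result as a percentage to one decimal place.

F_rel = (AUC_test/D_test) / (AUC_ref/D_ref)
      = (560.4/300) / (745.8/300)
      = 1.868 / 2.486 = 0.7514 = 75.14%

F_rel = 75.1%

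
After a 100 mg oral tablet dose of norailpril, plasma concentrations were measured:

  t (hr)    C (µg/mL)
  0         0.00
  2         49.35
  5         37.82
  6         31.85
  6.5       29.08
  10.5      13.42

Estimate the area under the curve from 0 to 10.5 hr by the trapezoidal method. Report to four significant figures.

Trapezoidal AUC_0→10.5:
  [0→2]: (0.00+49.35)/2 × 2 = 49.35
  [2→5]: (49.35+37.82)/2 × 3 = 130.755
  [5→6]: (37.82+31.85)/2 × 1 = 34.835
  [6→6.5]: (31.85+29.08)/2 × 0.5 = 15.2325
  [6.5→10.5]: (29.08+13.42)/2 × 4 = 85.0
  Sum = 315.1725 µg/mL·hr

AUC = 315.2 µg/mL·hr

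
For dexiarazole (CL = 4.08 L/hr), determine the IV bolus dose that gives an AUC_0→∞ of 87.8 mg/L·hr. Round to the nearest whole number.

Dose = 358 mg

Dose_iv = CL × AUC_0→∞
     = 4.08 × 87.8 = 358.224 mg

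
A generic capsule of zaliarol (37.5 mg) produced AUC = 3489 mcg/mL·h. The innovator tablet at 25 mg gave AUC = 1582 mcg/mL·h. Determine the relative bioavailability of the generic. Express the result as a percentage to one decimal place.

F_rel = 147.0%

F_rel = (AUC_test/D_test) / (AUC_ref/D_ref)
      = (3489/37.5) / (1582/25)
      = 93.04 / 63.28 = 1.4703 = 147.03%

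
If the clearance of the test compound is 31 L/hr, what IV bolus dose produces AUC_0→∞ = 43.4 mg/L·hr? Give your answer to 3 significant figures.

Dose = 1350 mg

Dose_iv = CL × AUC_0→∞
     = 31 × 43.4 = 1345.4 mg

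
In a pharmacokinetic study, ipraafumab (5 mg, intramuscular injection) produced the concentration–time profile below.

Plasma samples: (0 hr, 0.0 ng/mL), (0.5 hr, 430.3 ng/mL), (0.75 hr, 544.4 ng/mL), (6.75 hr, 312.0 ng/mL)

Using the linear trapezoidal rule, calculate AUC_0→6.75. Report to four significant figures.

AUC = 2799 ng/mL·hr

Trapezoidal AUC_0→6.75:
  [0→0.5]: (0.0+430.3)/2 × 0.5 = 107.575
  [0.5→0.75]: (430.3+544.4)/2 × 0.25 = 121.8375
  [0.75→6.75]: (544.4+312.0)/2 × 6 = 2569.2
  Sum = 2798.6125 ng/mL·hr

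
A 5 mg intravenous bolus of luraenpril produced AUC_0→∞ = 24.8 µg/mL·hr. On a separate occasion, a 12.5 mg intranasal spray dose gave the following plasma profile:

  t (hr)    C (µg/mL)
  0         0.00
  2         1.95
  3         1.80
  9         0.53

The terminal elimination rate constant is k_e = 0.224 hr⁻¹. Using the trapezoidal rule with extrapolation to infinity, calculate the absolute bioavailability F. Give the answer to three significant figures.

Trapezoidal AUC_0→9 (intranasal spray):
  [0→2]: (0.00+1.95)/2 × 2 = 1.95
  [2→3]: (1.95+1.80)/2 × 1 = 1.875
  [3→9]: (1.80+0.53)/2 × 6 = 6.99
  Sum = 10.815 µg/mL·hr
Tail: C_last/k_e = 0.53/0.224 = 2.366
AUC_0→∞ (intranasal spray) = 10.815 + 2.366 = 13.181 µg/mL·hr
F = (AUC_ev/D_ev)/(AUC_iv/D_iv) = (13.181/12.5)/(24.8/5) = 1.05448/4.96 = 0.2126

F = 0.213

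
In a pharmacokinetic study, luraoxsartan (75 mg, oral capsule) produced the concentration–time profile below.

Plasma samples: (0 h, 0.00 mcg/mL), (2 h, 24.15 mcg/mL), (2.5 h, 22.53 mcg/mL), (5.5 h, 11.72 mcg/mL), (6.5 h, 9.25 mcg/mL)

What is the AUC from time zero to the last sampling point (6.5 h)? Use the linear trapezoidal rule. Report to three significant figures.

Trapezoidal AUC_0→6.5:
  [0→2]: (0.00+24.15)/2 × 2 = 24.15
  [2→2.5]: (24.15+22.53)/2 × 0.5 = 11.67
  [2.5→5.5]: (22.53+11.72)/2 × 3 = 51.375
  [5.5→6.5]: (11.72+9.25)/2 × 1 = 10.485
  Sum = 97.68 mcg/mL·h

AUC = 97.7 mcg/mL·h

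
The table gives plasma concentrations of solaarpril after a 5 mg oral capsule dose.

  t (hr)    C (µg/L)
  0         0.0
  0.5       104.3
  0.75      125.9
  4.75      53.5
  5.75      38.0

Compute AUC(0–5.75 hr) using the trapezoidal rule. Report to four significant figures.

Trapezoidal AUC_0→5.75:
  [0→0.5]: (0.0+104.3)/2 × 0.5 = 26.075
  [0.5→0.75]: (104.3+125.9)/2 × 0.25 = 28.775
  [0.75→4.75]: (125.9+53.5)/2 × 4 = 358.8
  [4.75→5.75]: (53.5+38.0)/2 × 1 = 45.75
  Sum = 459.4 µg/L·hr

AUC = 459.4 µg/L·hr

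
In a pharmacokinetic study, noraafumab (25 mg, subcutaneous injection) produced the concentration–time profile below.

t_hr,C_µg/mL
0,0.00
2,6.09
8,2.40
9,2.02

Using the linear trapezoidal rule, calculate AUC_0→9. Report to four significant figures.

Trapezoidal AUC_0→9:
  [0→2]: (0.00+6.09)/2 × 2 = 6.09
  [2→8]: (6.09+2.40)/2 × 6 = 25.47
  [8→9]: (2.40+2.02)/2 × 1 = 2.21
  Sum = 33.77 µg/mL·hr

AUC = 33.77 µg/mL·hr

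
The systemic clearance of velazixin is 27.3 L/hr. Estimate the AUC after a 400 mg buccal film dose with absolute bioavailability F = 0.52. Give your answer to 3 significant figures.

AUC_0→∞ = F × Dose / CL
        = 0.52 × 400 / 27.3 = 7.61905 mg/L·hr

AUC = 7.62 mg/L·hr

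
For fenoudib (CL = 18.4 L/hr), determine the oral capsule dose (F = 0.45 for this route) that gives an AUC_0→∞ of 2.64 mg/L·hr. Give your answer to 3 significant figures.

Dose = 108 mg

Dose = CL × AUC_0→∞ / F
     = 18.4 × 2.64 / 0.45 = 107.947 mg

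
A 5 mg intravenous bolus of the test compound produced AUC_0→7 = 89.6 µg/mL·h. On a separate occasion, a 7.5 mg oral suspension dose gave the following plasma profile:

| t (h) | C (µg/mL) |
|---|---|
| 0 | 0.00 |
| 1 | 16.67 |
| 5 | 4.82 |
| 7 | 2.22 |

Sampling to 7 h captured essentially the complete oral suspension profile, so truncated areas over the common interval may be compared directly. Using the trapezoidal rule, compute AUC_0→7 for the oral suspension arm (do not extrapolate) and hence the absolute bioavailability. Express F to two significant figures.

Trapezoidal AUC_0→7 (oral suspension):
  [0→1]: (0.00+16.67)/2 × 1 = 8.335
  [1→5]: (16.67+4.82)/2 × 4 = 42.98
  [5→7]: (4.82+2.22)/2 × 2 = 7.04
  Sum = 58.355 µg/mL·h
F = (AUC_ev/D_ev)/(AUC_iv/D_iv) = (58.355/7.5)/(89.6/5) = 7.78067/17.92 = 0.4342

F = 0.43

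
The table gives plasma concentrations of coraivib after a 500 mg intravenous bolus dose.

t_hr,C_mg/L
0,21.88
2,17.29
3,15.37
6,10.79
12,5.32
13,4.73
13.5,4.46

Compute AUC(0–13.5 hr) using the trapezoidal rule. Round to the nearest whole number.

AUC = 150 mg/L·hr

Trapezoidal AUC_0→13.5:
  [0→2]: (21.88+17.29)/2 × 2 = 39.17
  [2→3]: (17.29+15.37)/2 × 1 = 16.33
  [3→6]: (15.37+10.79)/2 × 3 = 39.24
  [6→12]: (10.79+5.32)/2 × 6 = 48.33
  [12→13]: (5.32+4.73)/2 × 1 = 5.025
  [13→13.5]: (4.73+4.46)/2 × 0.5 = 2.2975
  Sum = 150.3925 mg/L·hr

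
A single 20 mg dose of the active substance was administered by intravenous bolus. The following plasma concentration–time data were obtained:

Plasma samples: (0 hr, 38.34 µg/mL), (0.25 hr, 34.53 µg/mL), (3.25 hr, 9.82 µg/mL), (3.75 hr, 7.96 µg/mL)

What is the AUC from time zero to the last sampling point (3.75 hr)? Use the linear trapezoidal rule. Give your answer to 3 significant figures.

AUC = 80.1 µg/mL·hr

Trapezoidal AUC_0→3.75:
  [0→0.25]: (38.34+34.53)/2 × 0.25 = 9.10875
  [0.25→3.25]: (34.53+9.82)/2 × 3 = 66.525
  [3.25→3.75]: (9.82+7.96)/2 × 0.5 = 4.445
  Sum = 80.07875 µg/mL·hr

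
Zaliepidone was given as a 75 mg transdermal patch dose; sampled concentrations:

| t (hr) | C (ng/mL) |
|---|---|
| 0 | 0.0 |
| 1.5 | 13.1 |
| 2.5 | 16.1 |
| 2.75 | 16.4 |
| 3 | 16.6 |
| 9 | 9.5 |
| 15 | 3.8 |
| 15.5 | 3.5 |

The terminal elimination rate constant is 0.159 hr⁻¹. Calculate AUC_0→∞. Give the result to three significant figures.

AUC = 175 ng/mL·hr

Trapezoidal AUC_0→15.5:
  [0→1.5]: (0.0+13.1)/2 × 1.5 = 9.825
  [1.5→2.5]: (13.1+16.1)/2 × 1 = 14.6
  [2.5→2.75]: (16.1+16.4)/2 × 0.25 = 4.0625
  [2.75→3]: (16.4+16.6)/2 × 0.25 = 4.125
  [3→9]: (16.6+9.5)/2 × 6 = 78.3
  [9→15]: (9.5+3.8)/2 × 6 = 39.9
  [15→15.5]: (3.8+3.5)/2 × 0.5 = 1.825
  Sum = 152.6375 ng/mL·hr
Extrapolated tail: C_last / k_e = 3.5 / 0.159 = 22.013
AUC_0→∞ = 152.6375 + 22.013 = 174.6505 ng/mL·hr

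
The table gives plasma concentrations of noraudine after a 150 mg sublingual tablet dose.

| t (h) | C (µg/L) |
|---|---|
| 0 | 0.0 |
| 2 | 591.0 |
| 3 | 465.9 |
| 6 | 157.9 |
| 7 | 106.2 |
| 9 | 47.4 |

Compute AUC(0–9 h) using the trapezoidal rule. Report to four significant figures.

Trapezoidal AUC_0→9:
  [0→2]: (0.0+591.0)/2 × 2 = 591.0
  [2→3]: (591.0+465.9)/2 × 1 = 528.45
  [3→6]: (465.9+157.9)/2 × 3 = 935.7
  [6→7]: (157.9+106.2)/2 × 1 = 132.05
  [7→9]: (106.2+47.4)/2 × 2 = 153.6
  Sum = 2340.8 µg/L·h

AUC = 2341 µg/L·h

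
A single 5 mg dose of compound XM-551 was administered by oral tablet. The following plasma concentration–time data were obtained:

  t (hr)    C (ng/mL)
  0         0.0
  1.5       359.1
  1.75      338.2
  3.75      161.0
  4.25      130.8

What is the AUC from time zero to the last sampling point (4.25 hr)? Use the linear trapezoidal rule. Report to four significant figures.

AUC = 928.6 ng/mL·hr

Trapezoidal AUC_0→4.25:
  [0→1.5]: (0.0+359.1)/2 × 1.5 = 269.325
  [1.5→1.75]: (359.1+338.2)/2 × 0.25 = 87.1625
  [1.75→3.75]: (338.2+161.0)/2 × 2 = 499.2
  [3.75→4.25]: (161.0+130.8)/2 × 0.5 = 72.95
  Sum = 928.6375 ng/mL·hr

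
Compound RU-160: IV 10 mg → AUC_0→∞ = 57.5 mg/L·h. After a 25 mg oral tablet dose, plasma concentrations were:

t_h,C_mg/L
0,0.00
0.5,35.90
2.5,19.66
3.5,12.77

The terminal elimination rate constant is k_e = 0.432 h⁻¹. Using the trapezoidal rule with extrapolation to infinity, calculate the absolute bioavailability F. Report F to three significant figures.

F = 0.767

Trapezoidal AUC_0→3.5 (oral tablet):
  [0→0.5]: (0.00+35.90)/2 × 0.5 = 8.975
  [0.5→2.5]: (35.90+19.66)/2 × 2 = 55.56
  [2.5→3.5]: (19.66+12.77)/2 × 1 = 16.215
  Sum = 80.75 mg/L·h
Tail: C_last/k_e = 12.77/0.432 = 29.560
AUC_0→∞ (oral tablet) = 80.75 + 29.560 = 110.31 mg/L·h
F = (AUC_ev/D_ev)/(AUC_iv/D_iv) = (110.31/25)/(57.5/10) = 4.4124/5.75 = 0.7674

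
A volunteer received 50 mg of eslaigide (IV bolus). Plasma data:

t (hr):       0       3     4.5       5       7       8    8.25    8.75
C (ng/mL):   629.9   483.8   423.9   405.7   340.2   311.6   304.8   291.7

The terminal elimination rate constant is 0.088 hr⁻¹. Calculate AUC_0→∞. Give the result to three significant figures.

AUC = 7170 ng/mL·hr

Trapezoidal AUC_0→8.75:
  [0→3]: (629.9+483.8)/2 × 3 = 1670.55
  [3→4.5]: (483.8+423.9)/2 × 1.5 = 680.775
  [4.5→5]: (423.9+405.7)/2 × 0.5 = 207.4
  [5→7]: (405.7+340.2)/2 × 2 = 745.9
  [7→8]: (340.2+311.6)/2 × 1 = 325.9
  [8→8.25]: (311.6+304.8)/2 × 0.25 = 77.05
  [8.25→8.75]: (304.8+291.7)/2 × 0.5 = 149.125
  Sum = 3856.7 ng/mL·hr
Extrapolated tail: C_last / k_e = 291.7 / 0.088 = 3314.773
AUC_0→∞ = 3856.7 + 3314.773 = 7171.473 ng/mL·hr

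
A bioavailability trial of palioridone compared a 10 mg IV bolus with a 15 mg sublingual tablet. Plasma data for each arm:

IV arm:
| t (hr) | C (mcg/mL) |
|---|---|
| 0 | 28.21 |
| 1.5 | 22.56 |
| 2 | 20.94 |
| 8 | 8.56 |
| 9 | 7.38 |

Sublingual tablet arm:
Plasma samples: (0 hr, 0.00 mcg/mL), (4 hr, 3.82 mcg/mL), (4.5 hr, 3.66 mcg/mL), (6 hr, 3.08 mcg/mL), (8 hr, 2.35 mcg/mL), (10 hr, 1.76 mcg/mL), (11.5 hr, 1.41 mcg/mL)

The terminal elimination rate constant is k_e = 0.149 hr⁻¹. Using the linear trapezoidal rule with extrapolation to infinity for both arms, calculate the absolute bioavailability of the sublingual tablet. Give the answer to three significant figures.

Trapezoidal AUC_0→9 (IV):
  [0→1.5]: (28.21+22.56)/2 × 1.5 = 38.0775
  [1.5→2]: (22.56+20.94)/2 × 0.5 = 10.875
  [2→8]: (20.94+8.56)/2 × 6 = 88.5
  [8→9]: (8.56+7.38)/2 × 1 = 7.97
  Sum = 145.4225 mcg/mL·hr
IV tail: 7.38/0.149 = 49.530; AUC_iv,0→∞ = 145.4225 + 49.530 = 194.9525 mcg/mL·hr
Trapezoidal AUC_0→11.5 (sublingual tablet):
  [0→4]: (0.00+3.82)/2 × 4 = 7.64
  [4→4.5]: (3.82+3.66)/2 × 0.5 = 1.87
  [4.5→6]: (3.66+3.08)/2 × 1.5 = 5.055
  [6→8]: (3.08+2.35)/2 × 2 = 5.43
  [8→10]: (2.35+1.76)/2 × 2 = 4.11
  [10→11.5]: (1.76+1.41)/2 × 1.5 = 2.3775
  Sum = 26.4825 mcg/mL·hr
sublingual tablet tail: 1.41/0.149 = 9.463; AUC_ev,0→∞ = 26.4825 + 9.463 = 35.9455 mcg/mL·hr
F = (AUC_ev/D_ev)/(AUC_iv/D_iv) = (35.9455/15)/(194.9525/10) = 2.39637/19.49525 = 0.1229

F = 0.123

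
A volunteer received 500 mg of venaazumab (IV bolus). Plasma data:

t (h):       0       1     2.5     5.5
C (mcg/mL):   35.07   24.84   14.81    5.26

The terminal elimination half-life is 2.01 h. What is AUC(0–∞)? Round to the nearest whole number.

AUC = 105 mcg/mL·h

Trapezoidal AUC_0→5.5:
  [0→1]: (35.07+24.84)/2 × 1 = 29.955
  [1→2.5]: (24.84+14.81)/2 × 1.5 = 29.7375
  [2.5→5.5]: (14.81+5.26)/2 × 3 = 30.105
  Sum = 89.7975 mcg/mL·h
k_e = ln2 / t½ = 0.693147 / 2.01 = 0.3448 h^-1
Extrapolated tail: C_last / k_e = 5.26 / 0.3448 = 15.255
AUC_0→∞ = 89.7975 + 15.255 = 105.0525 mcg/mL·h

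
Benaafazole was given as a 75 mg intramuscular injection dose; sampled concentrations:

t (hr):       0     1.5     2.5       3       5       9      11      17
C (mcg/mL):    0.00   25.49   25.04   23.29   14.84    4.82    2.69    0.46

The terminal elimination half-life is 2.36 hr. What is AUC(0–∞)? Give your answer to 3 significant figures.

Trapezoidal AUC_0→17:
  [0→1.5]: (0.00+25.49)/2 × 1.5 = 19.1175
  [1.5→2.5]: (25.49+25.04)/2 × 1 = 25.265
  [2.5→3]: (25.04+23.29)/2 × 0.5 = 12.0825
  [3→5]: (23.29+14.84)/2 × 2 = 38.13
  [5→9]: (14.84+4.82)/2 × 4 = 39.32
  [9→11]: (4.82+2.69)/2 × 2 = 7.51
  [11→17]: (2.69+0.46)/2 × 6 = 9.45
  Sum = 150.875 mcg/mL·hr
k_e = ln2 / t½ = 0.693147 / 2.36 = 0.2937 hr^-1
Extrapolated tail: C_last / k_e = 0.46 / 0.2937 = 1.566
AUC_0→∞ = 150.875 + 1.566 = 152.441 mcg/mL·hr

AUC = 152 mcg/mL·hr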